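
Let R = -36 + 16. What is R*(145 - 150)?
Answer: 100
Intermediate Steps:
R = -20
R*(145 - 150) = -20*(145 - 150) = -20*(-5) = 100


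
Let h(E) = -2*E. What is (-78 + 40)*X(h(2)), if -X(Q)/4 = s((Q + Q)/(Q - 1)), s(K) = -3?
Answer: -456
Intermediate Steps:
X(Q) = 12 (X(Q) = -4*(-3) = 12)
(-78 + 40)*X(h(2)) = (-78 + 40)*12 = -38*12 = -456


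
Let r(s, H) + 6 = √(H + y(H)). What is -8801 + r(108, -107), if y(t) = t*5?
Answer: -8807 + I*√642 ≈ -8807.0 + 25.338*I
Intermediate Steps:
y(t) = 5*t
r(s, H) = -6 + √6*√H (r(s, H) = -6 + √(H + 5*H) = -6 + √(6*H) = -6 + √6*√H)
-8801 + r(108, -107) = -8801 + (-6 + √6*√(-107)) = -8801 + (-6 + √6*(I*√107)) = -8801 + (-6 + I*√642) = -8807 + I*√642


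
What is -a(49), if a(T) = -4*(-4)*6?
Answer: -96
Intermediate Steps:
a(T) = 96 (a(T) = 16*6 = 96)
-a(49) = -1*96 = -96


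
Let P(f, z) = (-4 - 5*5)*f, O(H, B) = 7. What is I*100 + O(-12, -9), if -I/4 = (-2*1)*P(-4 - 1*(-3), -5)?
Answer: 23207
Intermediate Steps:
P(f, z) = -29*f (P(f, z) = (-4 - 25)*f = -29*f)
I = 232 (I = -4*(-2*1)*(-29*(-4 - 1*(-3))) = -(-8)*(-29*(-4 + 3)) = -(-8)*(-29*(-1)) = -(-8)*29 = -4*(-58) = 232)
I*100 + O(-12, -9) = 232*100 + 7 = 23200 + 7 = 23207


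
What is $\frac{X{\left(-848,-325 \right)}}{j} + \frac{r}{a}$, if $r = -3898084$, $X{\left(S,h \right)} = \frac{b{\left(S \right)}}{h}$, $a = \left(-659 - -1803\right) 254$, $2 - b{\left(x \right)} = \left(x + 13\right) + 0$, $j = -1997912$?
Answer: $- \frac{12168793831661}{907101995800} \approx -13.415$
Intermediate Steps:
$b{\left(x \right)} = -11 - x$ ($b{\left(x \right)} = 2 - \left(\left(x + 13\right) + 0\right) = 2 - \left(\left(13 + x\right) + 0\right) = 2 - \left(13 + x\right) = -11 - x$)
$a = 290576$ ($a = \left(-659 + 1803\right) 254 = 1144 \cdot 254 = 290576$)
$X{\left(S,h \right)} = \frac{-11 - S}{h}$
$\frac{X{\left(-848,-325 \right)}}{j} + \frac{r}{a} = \frac{\frac{1}{-325} \left(-11 - -848\right)}{-1997912} - \frac{3898084}{290576} = - \frac{-11 + 848}{325} \left(- \frac{1}{1997912}\right) - \frac{974521}{72644} = \left(- \frac{1}{325}\right) 837 \left(- \frac{1}{1997912}\right) - \frac{974521}{72644} = \left(- \frac{837}{325}\right) \left(- \frac{1}{1997912}\right) - \frac{974521}{72644} = \frac{837}{649321400} - \frac{974521}{72644} = - \frac{12168793831661}{907101995800}$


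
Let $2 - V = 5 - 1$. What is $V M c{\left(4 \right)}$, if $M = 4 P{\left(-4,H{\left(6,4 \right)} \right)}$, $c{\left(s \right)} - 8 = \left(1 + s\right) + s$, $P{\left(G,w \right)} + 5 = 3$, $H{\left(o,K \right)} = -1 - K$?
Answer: $272$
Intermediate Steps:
$P{\left(G,w \right)} = -2$ ($P{\left(G,w \right)} = -5 + 3 = -2$)
$c{\left(s \right)} = 9 + 2 s$ ($c{\left(s \right)} = 8 + \left(\left(1 + s\right) + s\right) = 8 + \left(1 + 2 s\right) = 9 + 2 s$)
$M = -8$ ($M = 4 \left(-2\right) = -8$)
$V = -2$ ($V = 2 - \left(5 - 1\right) = 2 - 4 = -2$)
$V M c{\left(4 \right)} = \left(-2\right) \left(-8\right) \left(9 + 2 \cdot 4\right) = 16 \left(9 + 8\right) = 16 \cdot 17 = 272$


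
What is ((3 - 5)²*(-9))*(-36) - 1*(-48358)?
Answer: 49654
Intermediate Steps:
((3 - 5)²*(-9))*(-36) - 1*(-48358) = ((-2)²*(-9))*(-36) + 48358 = (4*(-9))*(-36) + 48358 = -36*(-36) + 48358 = 1296 + 48358 = 49654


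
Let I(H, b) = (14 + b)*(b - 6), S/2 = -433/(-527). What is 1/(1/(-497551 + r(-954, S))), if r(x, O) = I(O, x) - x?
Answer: 405803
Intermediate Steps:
S = 866/527 (S = 2*(-433/(-527)) = 2*(-433*(-1/527)) = 2*(433/527) = 866/527 ≈ 1.6433)
I(H, b) = (-6 + b)*(14 + b) (I(H, b) = (14 + b)*(-6 + b) = (-6 + b)*(14 + b))
r(x, O) = -84 + x² + 7*x (r(x, O) = (-84 + x² + 8*x) - x = -84 + x² + 7*x)
1/(1/(-497551 + r(-954, S))) = 1/(1/(-497551 + (-84 + (-954)² + 7*(-954)))) = 1/(1/(-497551 + (-84 + 910116 - 6678))) = 1/(1/(-497551 + 903354)) = 1/(1/405803) = 405803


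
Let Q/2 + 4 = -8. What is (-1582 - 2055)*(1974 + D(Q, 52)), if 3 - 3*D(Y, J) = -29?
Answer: -21654698/3 ≈ -7.2182e+6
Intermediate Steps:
Q = -24 (Q = -8 + 2*(-8) = -8 - 16 = -24)
D(Y, J) = 32/3 (D(Y, J) = 1 - ⅓*(-29) = 1 + 29/3 = 32/3)
(-1582 - 2055)*(1974 + D(Q, 52)) = (-1582 - 2055)*(1974 + 32/3) = -3637*5954/3 = -21654698/3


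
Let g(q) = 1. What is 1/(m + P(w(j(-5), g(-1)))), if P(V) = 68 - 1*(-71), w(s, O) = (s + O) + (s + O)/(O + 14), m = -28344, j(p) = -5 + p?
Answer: -1/28205 ≈ -3.5455e-5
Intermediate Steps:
w(s, O) = O + s + (O + s)/(14 + O) (w(s, O) = (O + s) + (O + s)/(14 + O) = O + s + (O + s)/(14 + O))
P(V) = 139 (P(V) = 68 + 71 = 139)
1/(m + P(w(j(-5), g(-1)))) = 1/(-28344 + 139) = 1/(-28205) = -1/28205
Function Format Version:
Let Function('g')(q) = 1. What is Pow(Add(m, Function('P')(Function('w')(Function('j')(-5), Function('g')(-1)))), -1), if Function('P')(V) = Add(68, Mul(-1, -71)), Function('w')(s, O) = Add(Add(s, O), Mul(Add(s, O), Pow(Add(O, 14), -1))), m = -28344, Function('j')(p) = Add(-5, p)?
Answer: Rational(-1, 28205) ≈ -3.5455e-5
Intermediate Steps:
Function('w')(s, O) = Add(O, s, Mul(Pow(Add(14, O), -1), Add(O, s))) (Function('w')(s, O) = Add(Add(O, s), Mul(Add(O, s), Pow(Add(14, O), -1))) = Add(Add(O, s), Mul(Pow(Add(14, O), -1), Add(O, s))) = Add(O, s, Mul(Pow(Add(14, O), -1), Add(O, s))))
Function('P')(V) = 139 (Function('P')(V) = Add(68, 71) = 139)
Pow(Add(m, Function('P')(Function('w')(Function('j')(-5), Function('g')(-1)))), -1) = Pow(Add(-28344, 139), -1) = Pow(-28205, -1) = Rational(-1, 28205)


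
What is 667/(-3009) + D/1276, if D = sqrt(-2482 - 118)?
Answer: -667/3009 + 5*I*sqrt(26)/638 ≈ -0.22167 + 0.039961*I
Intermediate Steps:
D = 10*I*sqrt(26) (D = sqrt(-2600) = 10*I*sqrt(26) ≈ 50.99*I)
667/(-3009) + D/1276 = 667/(-3009) + (10*I*sqrt(26))/1276 = 667*(-1/3009) + (10*I*sqrt(26))*(1/1276) = -667/3009 + 5*I*sqrt(26)/638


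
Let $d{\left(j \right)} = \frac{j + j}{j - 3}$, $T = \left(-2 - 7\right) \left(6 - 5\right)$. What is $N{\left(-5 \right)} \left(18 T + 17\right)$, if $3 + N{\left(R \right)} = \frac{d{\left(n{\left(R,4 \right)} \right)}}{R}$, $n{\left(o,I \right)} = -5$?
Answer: $\frac{1885}{4} \approx 471.25$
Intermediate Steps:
$T = -9$ ($T = \left(-9\right) 1 = -9$)
$d{\left(j \right)} = \frac{2 j}{-3 + j}$
$N{\left(R \right)} = -3 + \frac{5}{4 R}$ ($N{\left(R \right)} = -3 + \frac{2 \left(-5\right) \frac{1}{-3 - 5}}{R} = -3 + \frac{2 \left(-5\right) \frac{1}{-8}}{R} = -3 + \frac{2 \left(-5\right) \left(- \frac{1}{8}\right)}{R} = -3 + \frac{5}{4 R}$)
$N{\left(-5 \right)} \left(18 T + 17\right) = \left(-3 + \frac{5}{4 \left(-5\right)}\right) \left(18 \left(-9\right) + 17\right) = \left(-3 + \frac{5}{4} \left(- \frac{1}{5}\right)\right) \left(-162 + 17\right) = \left(-3 - \frac{1}{4}\right) \left(-145\right) = \left(- \frac{13}{4}\right) \left(-145\right) = \frac{1885}{4}$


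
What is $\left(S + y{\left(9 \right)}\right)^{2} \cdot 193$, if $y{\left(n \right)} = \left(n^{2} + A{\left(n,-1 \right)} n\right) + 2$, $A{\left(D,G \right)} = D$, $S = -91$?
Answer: $1028497$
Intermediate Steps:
$y{\left(n \right)} = 2 + 2 n^{2}$ ($y{\left(n \right)} = \left(n^{2} + n n\right) + 2 = \left(n^{2} + n^{2}\right) + 2 = 2 n^{2} + 2 = 2 + 2 n^{2}$)
$\left(S + y{\left(9 \right)}\right)^{2} \cdot 193 = \left(-91 + \left(2 + 2 \cdot 9^{2}\right)\right)^{2} \cdot 193 = \left(-91 + \left(2 + 2 \cdot 81\right)\right)^{2} \cdot 193 = \left(-91 + \left(2 + 162\right)\right)^{2} \cdot 193 = \left(-91 + 164\right)^{2} \cdot 193 = 73^{2} \cdot 193 = 5329 \cdot 193 = 1028497$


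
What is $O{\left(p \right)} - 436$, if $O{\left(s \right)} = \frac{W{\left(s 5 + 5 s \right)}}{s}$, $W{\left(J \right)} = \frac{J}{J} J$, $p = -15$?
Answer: $-426$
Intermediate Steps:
$W{\left(J \right)} = J$ ($W{\left(J \right)} = 1 J = J$)
$O{\left(s \right)} = 10$ ($O{\left(s \right)} = \frac{s 5 + 5 s}{s} = \frac{5 s + 5 s}{s} = \frac{10 s}{s} = 10$)
$O{\left(p \right)} - 436 = 10 - 436 = -426$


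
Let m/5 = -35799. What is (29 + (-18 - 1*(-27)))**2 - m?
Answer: 180439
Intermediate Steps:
m = -178995 (m = 5*(-35799) = -178995)
(29 + (-18 - 1*(-27)))**2 - m = (29 + (-18 - 1*(-27)))**2 - 1*(-178995) = (29 + (-18 + 27))**2 + 178995 = (29 + 9)**2 + 178995 = 38**2 + 178995 = 1444 + 178995 = 180439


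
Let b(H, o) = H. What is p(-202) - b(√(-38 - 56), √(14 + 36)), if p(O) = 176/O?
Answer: -88/101 - I*√94 ≈ -0.87129 - 9.6954*I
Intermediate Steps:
p(-202) - b(√(-38 - 56), √(14 + 36)) = 176/(-202) - √(-38 - 56) = 176*(-1/202) - √(-94) = -88/101 - I*√94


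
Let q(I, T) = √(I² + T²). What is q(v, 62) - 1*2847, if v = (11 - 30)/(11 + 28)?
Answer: -2847 + √5847085/39 ≈ -2785.0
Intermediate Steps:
v = -19/39 ≈ -0.48718
q(v, 62) - 1*2847 = √((-19/39)² + 62²) - 1*2847 = √(361/1521 + 3844) - 2847 = √(5847085/1521) - 2847 = √5847085/39 - 2847 = -2847 + √5847085/39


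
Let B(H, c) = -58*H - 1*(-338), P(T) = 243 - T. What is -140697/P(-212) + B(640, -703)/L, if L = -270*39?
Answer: -2253544/7371 ≈ -305.73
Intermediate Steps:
B(H, c) = 338 - 58*H (B(H, c) = -58*H + 338 = 338 - 58*H)
L = -10530
-140697/P(-212) + B(640, -703)/L = -140697/(243 - 1*(-212)) + (338 - 58*640)/(-10530) = -140697/(243 + 212) + (338 - 37120)*(-1/10530) = -140697/455 - 36782*(-1/10530) = -140697*1/455 + 18391/5265 = -140697/455 + 18391/5265 = -2253544/7371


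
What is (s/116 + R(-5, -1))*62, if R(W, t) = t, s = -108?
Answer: -3472/29 ≈ -119.72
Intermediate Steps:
(s/116 + R(-5, -1))*62 = (-108/116 - 1)*62 = (-108*1/116 - 1)*62 = (-27/29 - 1)*62 = -56/29*62 = -3472/29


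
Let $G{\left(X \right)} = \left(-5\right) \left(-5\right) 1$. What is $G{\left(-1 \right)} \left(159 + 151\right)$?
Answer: $7750$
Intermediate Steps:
$G{\left(X \right)} = 25$ ($G{\left(X \right)} = 25 \cdot 1 = 25$)
$G{\left(-1 \right)} \left(159 + 151\right) = 25 \left(159 + 151\right) = 25 \cdot 310 = 7750$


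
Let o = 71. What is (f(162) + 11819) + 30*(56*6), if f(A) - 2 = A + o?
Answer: 22134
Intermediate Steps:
f(A) = 73 + A (f(A) = 2 + (A + 71) = 2 + (71 + A) = 73 + A)
(f(162) + 11819) + 30*(56*6) = ((73 + 162) + 11819) + 30*(56*6) = (235 + 11819) + 30*336 = 12054 + 10080 = 22134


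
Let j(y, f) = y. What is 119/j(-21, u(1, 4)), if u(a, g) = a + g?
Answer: -17/3 ≈ -5.6667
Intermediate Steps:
119/j(-21, u(1, 4)) = 119/(-21) = 119*(-1/21) = -17/3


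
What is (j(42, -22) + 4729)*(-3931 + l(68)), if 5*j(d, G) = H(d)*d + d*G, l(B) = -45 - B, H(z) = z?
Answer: -19803468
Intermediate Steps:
j(d, G) = d**2/5 + G*d/5 (j(d, G) = (d*d + d*G)/5 = (d**2 + G*d)/5 = d**2/5 + G*d/5)
(j(42, -22) + 4729)*(-3931 + l(68)) = ((1/5)*42*(-22 + 42) + 4729)*(-3931 + (-45 - 1*68)) = ((1/5)*42*20 + 4729)*(-3931 + (-45 - 68)) = (168 + 4729)*(-3931 - 113) = 4897*(-4044) = -19803468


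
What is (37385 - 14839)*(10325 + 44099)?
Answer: 1227043504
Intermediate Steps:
(37385 - 14839)*(10325 + 44099) = 22546*54424 = 1227043504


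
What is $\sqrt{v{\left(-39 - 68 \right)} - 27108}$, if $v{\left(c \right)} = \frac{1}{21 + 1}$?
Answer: $\frac{5 i \sqrt{524810}}{22} \approx 164.65 i$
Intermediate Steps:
$v{\left(c \right)} = \frac{1}{22}$
$\sqrt{v{\left(-39 - 68 \right)} - 27108} = \sqrt{\frac{1}{22} - 27108} = \sqrt{- \frac{596375}{22}} = \frac{5 i \sqrt{524810}}{22}$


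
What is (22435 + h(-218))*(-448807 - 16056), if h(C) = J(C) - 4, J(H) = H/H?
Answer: -10427806816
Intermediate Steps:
J(H) = 1
h(C) = -3 (h(C) = 1 - 4 = -3)
(22435 + h(-218))*(-448807 - 16056) = (22435 - 3)*(-448807 - 16056) = 22432*(-464863) = -10427806816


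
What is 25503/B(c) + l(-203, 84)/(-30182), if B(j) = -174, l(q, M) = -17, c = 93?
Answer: -64144049/437639 ≈ -146.57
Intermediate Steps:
25503/B(c) + l(-203, 84)/(-30182) = 25503/(-174) - 17/(-30182) = 25503*(-1/174) - 17*(-1/30182) = -8501/58 + 17/30182 = -64144049/437639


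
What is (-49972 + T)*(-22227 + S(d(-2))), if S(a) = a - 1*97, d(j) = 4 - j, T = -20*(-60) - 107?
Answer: 1090881522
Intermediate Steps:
T = 1093 (T = 1200 - 107 = 1093)
S(a) = -97 + a (S(a) = a - 97 = -97 + a)
(-49972 + T)*(-22227 + S(d(-2))) = (-49972 + 1093)*(-22227 + (-97 + (4 - 1*(-2)))) = -48879*(-22227 + (-97 + (4 + 2))) = -48879*(-22227 + (-97 + 6)) = -48879*(-22227 - 91) = -48879*(-22318) = 1090881522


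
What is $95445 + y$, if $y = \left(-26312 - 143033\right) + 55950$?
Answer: $-17950$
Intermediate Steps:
$y = -113395$ ($y = -169345 + 55950 = -113395$)
$95445 + y = 95445 - 113395 = -17950$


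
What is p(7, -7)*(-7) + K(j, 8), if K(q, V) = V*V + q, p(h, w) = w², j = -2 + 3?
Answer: -278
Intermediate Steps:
j = 1
K(q, V) = q + V² (K(q, V) = V² + q = q + V²)
p(7, -7)*(-7) + K(j, 8) = (-7)²*(-7) + (1 + 8²) = 49*(-7) + (1 + 64) = -343 + 65 = -278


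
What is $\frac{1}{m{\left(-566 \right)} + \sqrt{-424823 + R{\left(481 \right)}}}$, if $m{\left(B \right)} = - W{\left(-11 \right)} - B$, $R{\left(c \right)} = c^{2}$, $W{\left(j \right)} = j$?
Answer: $\frac{577}{526391} - \frac{i \sqrt{193462}}{526391} \approx 0.0010961 - 0.00083558 i$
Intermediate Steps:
$m{\left(B \right)} = 11 - B$ ($m{\left(B \right)} = \left(-1\right) \left(-11\right) - B = 11 - B$)
$\frac{1}{m{\left(-566 \right)} + \sqrt{-424823 + R{\left(481 \right)}}} = \frac{1}{\left(11 - -566\right) + \sqrt{-424823 + 481^{2}}} = \frac{1}{\left(11 + 566\right) + \sqrt{-424823 + 231361}} = \frac{1}{577 + \sqrt{-193462}} = \frac{1}{577 + i \sqrt{193462}}$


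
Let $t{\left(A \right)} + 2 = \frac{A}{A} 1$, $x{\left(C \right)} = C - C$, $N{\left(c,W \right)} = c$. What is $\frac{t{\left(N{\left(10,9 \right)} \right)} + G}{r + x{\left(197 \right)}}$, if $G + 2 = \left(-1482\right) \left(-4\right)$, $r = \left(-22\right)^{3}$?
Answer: $- \frac{5925}{10648} \approx -0.55644$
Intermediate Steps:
$x{\left(C \right)} = 0$
$r = -10648$
$G = 5926$ ($G = -2 - -5928 = -2 + 5928 = 5926$)
$t{\left(A \right)} = -1$ ($t{\left(A \right)} = -2 + \frac{A}{A} 1 = -2 + 1 \cdot 1 = -2 + 1 = -1$)
$\frac{t{\left(N{\left(10,9 \right)} \right)} + G}{r + x{\left(197 \right)}} = \frac{-1 + 5926}{-10648 + 0} = \frac{5925}{-10648} = 5925 \left(- \frac{1}{10648}\right) = - \frac{5925}{10648}$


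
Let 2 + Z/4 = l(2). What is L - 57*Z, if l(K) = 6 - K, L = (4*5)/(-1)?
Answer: -476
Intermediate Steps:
L = -20 (L = 20*(-1) = -20)
Z = 8 (Z = -8 + 4*(6 - 1*2) = -8 + 4*(6 - 2) = -8 + 4*4 = -8 + 16 = 8)
L - 57*Z = -20 - 57*8 = -20 - 456 = -476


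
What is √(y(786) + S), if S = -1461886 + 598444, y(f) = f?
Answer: 8*I*√13479 ≈ 928.79*I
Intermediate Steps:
S = -863442
√(y(786) + S) = √(786 - 863442) = √(-862656) = 8*I*√13479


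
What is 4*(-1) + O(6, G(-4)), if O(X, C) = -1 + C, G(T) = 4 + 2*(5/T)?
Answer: -7/2 ≈ -3.5000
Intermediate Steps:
G(T) = 4 + 10/T
4*(-1) + O(6, G(-4)) = 4*(-1) + (-1 + (4 + 10/(-4))) = -4 + (-1 + (4 + 10*(-¼))) = -4 + (-1 + (4 - 5/2)) = -4 + (-1 + 3/2) = -4 + ½ = -7/2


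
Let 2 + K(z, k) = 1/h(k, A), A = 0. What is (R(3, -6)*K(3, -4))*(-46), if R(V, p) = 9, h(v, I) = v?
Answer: 1863/2 ≈ 931.50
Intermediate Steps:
K(z, k) = -2 + 1/k
(R(3, -6)*K(3, -4))*(-46) = (9*(-2 + 1/(-4)))*(-46) = (9*(-2 - 1/4))*(-46) = (9*(-9/4))*(-46) = -81/4*(-46) = 1863/2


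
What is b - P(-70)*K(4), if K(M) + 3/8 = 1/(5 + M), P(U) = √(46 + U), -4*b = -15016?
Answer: 3754 + 19*I*√6/36 ≈ 3754.0 + 1.2928*I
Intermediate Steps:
b = 3754 (b = -¼*(-15016) = 3754)
K(M) = -3/8 + 1/(5 + M)
b - P(-70)*K(4) = 3754 - √(46 - 70)*(-7 - 3*4)/(8*(5 + 4)) = 3754 - √(-24)*(⅛)*(-7 - 12)/9 = 3754 - 2*I*√6*(⅛)*(⅑)*(-19) = 3754 - 2*I*√6*(-19)/72 = 3754 - (-19)*I*√6/36 = 3754 + 19*I*√6/36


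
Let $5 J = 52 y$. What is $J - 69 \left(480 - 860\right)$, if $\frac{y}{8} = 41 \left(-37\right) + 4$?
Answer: $- \frac{498308}{5} \approx -99662.0$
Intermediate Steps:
$y = -12104$ ($y = 8 \left(41 \left(-37\right) + 4\right) = 8 \left(-1517 + 4\right) = 8 \left(-1513\right) = -12104$)
$J = - \frac{629408}{5}$ ($J = \frac{52 \left(-12104\right)}{5} = \frac{1}{5} \left(-629408\right) = - \frac{629408}{5} \approx -1.2588 \cdot 10^{5}$)
$J - 69 \left(480 - 860\right) = - \frac{629408}{5} - 69 \left(480 - 860\right) = - \frac{629408}{5} - -26220 = - \frac{629408}{5} + 26220 = - \frac{498308}{5}$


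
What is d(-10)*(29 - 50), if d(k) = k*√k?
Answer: 210*I*√10 ≈ 664.08*I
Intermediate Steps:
d(k) = k^(3/2)
d(-10)*(29 - 50) = (-10)^(3/2)*(29 - 50) = -10*I*√10*(-21) = 210*I*√10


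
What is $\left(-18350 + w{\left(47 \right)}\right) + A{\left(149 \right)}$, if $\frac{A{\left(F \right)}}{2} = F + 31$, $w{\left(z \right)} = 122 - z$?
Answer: $-17915$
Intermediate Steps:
$A{\left(F \right)} = 62 + 2 F$ ($A{\left(F \right)} = 2 \left(F + 31\right) = 2 \left(31 + F\right) = 62 + 2 F$)
$\left(-18350 + w{\left(47 \right)}\right) + A{\left(149 \right)} = \left(-18350 + \left(122 - 47\right)\right) + \left(62 + 2 \cdot 149\right) = \left(-18350 + \left(122 - 47\right)\right) + \left(62 + 298\right) = \left(-18350 + 75\right) + 360 = -18275 + 360 = -17915$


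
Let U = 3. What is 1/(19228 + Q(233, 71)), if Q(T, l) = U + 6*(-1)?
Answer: 1/19225 ≈ 5.2016e-5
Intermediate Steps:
Q(T, l) = -3 (Q(T, l) = 3 + 6*(-1) = 3 - 6 = -3)
1/(19228 + Q(233, 71)) = 1/(19228 - 3) = 1/19225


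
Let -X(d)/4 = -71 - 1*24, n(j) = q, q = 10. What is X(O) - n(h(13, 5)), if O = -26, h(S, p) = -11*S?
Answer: 370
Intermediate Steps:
n(j) = 10
X(d) = 380 (X(d) = -4*(-71 - 1*24) = -4*(-71 - 24) = -4*(-95) = 380)
X(O) - n(h(13, 5)) = 380 - 1*10 = 380 - 10 = 370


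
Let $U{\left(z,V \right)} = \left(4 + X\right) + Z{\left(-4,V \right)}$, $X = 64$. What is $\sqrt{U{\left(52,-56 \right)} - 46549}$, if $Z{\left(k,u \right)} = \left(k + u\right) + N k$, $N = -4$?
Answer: $5 i \sqrt{1861} \approx 215.7 i$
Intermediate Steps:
$Z{\left(k,u \right)} = u - 3 k$ ($Z{\left(k,u \right)} = \left(k + u\right) - 4 k = u - 3 k$)
$U{\left(z,V \right)} = 80 + V$ ($U{\left(z,V \right)} = \left(4 + 64\right) + \left(V - -12\right) = 68 + \left(V + 12\right) = 68 + \left(12 + V\right) = 80 + V$)
$\sqrt{U{\left(52,-56 \right)} - 46549} = \sqrt{\left(80 - 56\right) - 46549} = \sqrt{24 - 46549} = \sqrt{-46525} = 5 i \sqrt{1861}$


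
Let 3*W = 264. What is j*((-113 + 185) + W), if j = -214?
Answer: -34240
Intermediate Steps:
W = 88 (W = (1/3)*264 = 88)
j*((-113 + 185) + W) = -214*((-113 + 185) + 88) = -214*(72 + 88) = -214*160 = -34240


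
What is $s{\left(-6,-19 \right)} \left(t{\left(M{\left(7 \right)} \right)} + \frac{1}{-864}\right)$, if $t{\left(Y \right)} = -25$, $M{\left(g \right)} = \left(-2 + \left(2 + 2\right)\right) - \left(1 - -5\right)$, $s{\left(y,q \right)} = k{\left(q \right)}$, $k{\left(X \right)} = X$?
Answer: $\frac{410419}{864} \approx 475.02$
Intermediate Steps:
$s{\left(y,q \right)} = q$
$M{\left(g \right)} = -4$ ($M{\left(g \right)} = \left(-2 + 4\right) - \left(1 + 5\right) = 2 - 6 = -4$)
$s{\left(-6,-19 \right)} \left(t{\left(M{\left(7 \right)} \right)} + \frac{1}{-864}\right) = - 19 \left(-25 + \frac{1}{-864}\right) = - 19 \left(-25 - \frac{1}{864}\right) = \left(-19\right) \left(- \frac{21601}{864}\right) = \frac{410419}{864}$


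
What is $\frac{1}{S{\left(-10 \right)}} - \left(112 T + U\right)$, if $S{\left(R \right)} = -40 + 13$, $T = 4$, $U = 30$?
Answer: $- \frac{12907}{27} \approx -478.04$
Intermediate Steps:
$S{\left(R \right)} = -27$
$\frac{1}{S{\left(-10 \right)}} - \left(112 T + U\right) = \frac{1}{-27} - \left(112 \cdot 4 + 30\right) = - \frac{1}{27} - \left(448 + 30\right) = - \frac{1}{27} - 478 = - \frac{12907}{27}$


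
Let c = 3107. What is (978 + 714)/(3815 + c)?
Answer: 846/3461 ≈ 0.24444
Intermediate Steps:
(978 + 714)/(3815 + c) = (978 + 714)/(3815 + 3107) = 1692/6922 = 1692*(1/6922) = 846/3461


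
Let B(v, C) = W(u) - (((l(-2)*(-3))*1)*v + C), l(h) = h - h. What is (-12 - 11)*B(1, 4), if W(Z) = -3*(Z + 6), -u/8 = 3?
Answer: -1150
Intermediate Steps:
u = -24 (u = -8*3 = -24)
l(h) = 0
W(Z) = -18 - 3*Z (W(Z) = -3*(6 + Z) = -18 - 3*Z)
B(v, C) = 54 - C (B(v, C) = (-18 - 3*(-24)) - (((0*(-3))*1)*v + C) = (-18 + 72) - ((0*1)*v + C) = 54 - (0*v + C) = 54 - (0 + C) = 54 - C)
(-12 - 11)*B(1, 4) = (-12 - 11)*(54 - 1*4) = -23*(54 - 4) = -23*50 = -1150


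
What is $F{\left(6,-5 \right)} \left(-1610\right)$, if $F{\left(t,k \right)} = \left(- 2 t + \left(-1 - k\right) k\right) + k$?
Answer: $59570$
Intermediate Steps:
$F{\left(t,k \right)} = k - 2 t + k \left(-1 - k\right)$ ($F{\left(t,k \right)} = \left(- 2 t + k \left(-1 - k\right)\right) + k = k - 2 t + k \left(-1 - k\right)$)
$F{\left(6,-5 \right)} \left(-1610\right) = \left(- \left(-5\right)^{2} - 12\right) \left(-1610\right) = \left(\left(-1\right) 25 - 12\right) \left(-1610\right) = \left(-25 - 12\right) \left(-1610\right) = \left(-37\right) \left(-1610\right) = 59570$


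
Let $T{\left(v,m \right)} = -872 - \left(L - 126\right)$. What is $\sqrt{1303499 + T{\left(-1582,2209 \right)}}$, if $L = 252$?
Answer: $\sqrt{1302501} \approx 1141.3$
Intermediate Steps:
$T{\left(v,m \right)} = -998$ ($T{\left(v,m \right)} = -872 - \left(252 - 126\right) = -872 - 126 = -998$)
$\sqrt{1303499 + T{\left(-1582,2209 \right)}} = \sqrt{1303499 - 998} = \sqrt{1302501}$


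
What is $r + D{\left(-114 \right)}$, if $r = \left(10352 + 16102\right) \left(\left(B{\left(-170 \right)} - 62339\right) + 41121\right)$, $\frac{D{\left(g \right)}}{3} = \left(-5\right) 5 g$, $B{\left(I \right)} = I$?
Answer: $-565789602$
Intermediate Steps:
$D{\left(g \right)} = - 75 g$ ($D{\left(g \right)} = 3 \left(-5\right) 5 g = 3 \left(- 25 g\right) = - 75 g$)
$r = -565798152$ ($r = \left(10352 + 16102\right) \left(\left(-170 - 62339\right) + 41121\right) = 26454 \left(-62509 + 41121\right) = 26454 \left(-21388\right) = -565798152$)
$r + D{\left(-114 \right)} = -565798152 - -8550 = -565798152 + 8550 = -565789602$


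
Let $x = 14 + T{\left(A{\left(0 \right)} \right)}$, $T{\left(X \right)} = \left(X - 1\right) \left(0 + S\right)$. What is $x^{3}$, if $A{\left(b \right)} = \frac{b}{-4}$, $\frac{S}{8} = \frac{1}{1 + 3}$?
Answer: $1728$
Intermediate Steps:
$S = 2$ ($S = \frac{8}{1 + 3} = \frac{8}{4} = 8 \cdot \frac{1}{4} = 2$)
$A{\left(b \right)} = - \frac{b}{4}$ ($A{\left(b \right)} = b \left(- \frac{1}{4}\right) = - \frac{b}{4}$)
$T{\left(X \right)} = -2 + 2 X$ ($T{\left(X \right)} = \left(X - 1\right) \left(0 + 2\right) = \left(X + \left(-5 + 4\right)\right) 2 = \left(X - 1\right) 2 = \left(-1 + X\right) 2 = -2 + 2 X$)
$x = 12$ ($x = 14 - \left(2 - 2 \left(\left(- \frac{1}{4}\right) 0\right)\right) = 14 + \left(-2 + 2 \cdot 0\right) = 14 + \left(-2 + 0\right) = 14 - 2 = 12$)
$x^{3} = 12^{3} = 1728$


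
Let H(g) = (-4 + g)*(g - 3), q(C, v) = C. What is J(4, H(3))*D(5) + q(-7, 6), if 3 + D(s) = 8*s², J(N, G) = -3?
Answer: -598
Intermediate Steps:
H(g) = (-4 + g)*(-3 + g)
D(s) = -3 + 8*s²
J(4, H(3))*D(5) + q(-7, 6) = -3*(-3 + 8*5²) - 7 = -3*(-3 + 8*25) - 7 = -3*(-3 + 200) - 7 = -3*197 - 7 = -591 - 7 = -598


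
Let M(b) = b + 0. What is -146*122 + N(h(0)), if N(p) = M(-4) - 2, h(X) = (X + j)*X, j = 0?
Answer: -17818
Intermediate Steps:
M(b) = b
h(X) = X² (h(X) = (X + 0)*X = X*X = X²)
N(p) = -6 (N(p) = -4 - 2 = -6)
-146*122 + N(h(0)) = -146*122 - 6 = -17812 - 6 = -17818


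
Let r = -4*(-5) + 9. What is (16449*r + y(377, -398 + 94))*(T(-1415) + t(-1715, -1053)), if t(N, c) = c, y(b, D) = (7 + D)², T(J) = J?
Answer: -1394987640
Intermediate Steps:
r = 29 (r = 20 + 9 = 29)
(16449*r + y(377, -398 + 94))*(T(-1415) + t(-1715, -1053)) = (16449*29 + (7 + (-398 + 94))²)*(-1415 - 1053) = (477021 + (7 - 304)²)*(-2468) = (477021 + (-297)²)*(-2468) = (477021 + 88209)*(-2468) = 565230*(-2468) = -1394987640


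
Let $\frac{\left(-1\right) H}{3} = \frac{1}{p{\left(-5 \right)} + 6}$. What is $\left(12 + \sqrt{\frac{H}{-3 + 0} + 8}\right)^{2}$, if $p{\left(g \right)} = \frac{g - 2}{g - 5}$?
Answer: $\frac{\left(804 + \sqrt{36582}\right)^{2}}{4489} \approx 220.66$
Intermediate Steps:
$p{\left(g \right)} = \frac{-2 + g}{-5 + g}$
$H = - \frac{30}{67}$ ($H = - \frac{3}{\frac{-2 - 5}{-5 - 5} + 6} = - \frac{3}{\frac{1}{-10} \left(-7\right) + 6} = - \frac{3}{\left(- \frac{1}{10}\right) \left(-7\right) + 6} = - \frac{3}{\frac{7}{10} + 6} = - \frac{3}{\frac{67}{10}} = \left(-3\right) \frac{10}{67} = - \frac{30}{67} \approx -0.44776$)
$\left(12 + \sqrt{\frac{H}{-3 + 0} + 8}\right)^{2} = \left(12 + \sqrt{- \frac{30}{67 \left(-3 + 0\right)} + 8}\right)^{2} = \left(12 + \sqrt{- \frac{30}{67 \left(-3\right)} + 8}\right)^{2} = \left(12 + \sqrt{\left(- \frac{30}{67}\right) \left(- \frac{1}{3}\right) + 8}\right)^{2} = \left(12 + \sqrt{\frac{10}{67} + 8}\right)^{2} = \left(12 + \sqrt{\frac{546}{67}}\right)^{2} = \left(12 + \frac{\sqrt{36582}}{67}\right)^{2}$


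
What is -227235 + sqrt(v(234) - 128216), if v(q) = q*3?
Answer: -227235 + I*sqrt(127514) ≈ -2.2724e+5 + 357.09*I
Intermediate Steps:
v(q) = 3*q
-227235 + sqrt(v(234) - 128216) = -227235 + sqrt(3*234 - 128216) = -227235 + sqrt(702 - 128216) = -227235 + sqrt(-127514) = -227235 + I*sqrt(127514)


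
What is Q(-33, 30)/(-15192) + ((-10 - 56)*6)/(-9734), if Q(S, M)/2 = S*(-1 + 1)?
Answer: 198/4867 ≈ 0.040682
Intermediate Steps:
Q(S, M) = 0 (Q(S, M) = 2*(S*(-1 + 1)) = 2*(S*0) = 2*0 = 0)
Q(-33, 30)/(-15192) + ((-10 - 56)*6)/(-9734) = 0/(-15192) + ((-10 - 56)*6)/(-9734) = 0*(-1/15192) - 66*6*(-1/9734) = 0 - 396*(-1/9734) = 0 + 198/4867 = 198/4867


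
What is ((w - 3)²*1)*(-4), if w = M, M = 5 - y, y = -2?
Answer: -64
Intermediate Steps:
M = 7 (M = 5 - 1*(-2) = 5 + 2 = 7)
w = 7
((w - 3)²*1)*(-4) = ((7 - 3)²*1)*(-4) = (4²*1)*(-4) = (16*1)*(-4) = 16*(-4) = -64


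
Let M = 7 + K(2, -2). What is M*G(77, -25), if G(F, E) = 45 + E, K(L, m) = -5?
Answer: 40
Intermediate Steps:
M = 2 (M = 7 - 5 = 2)
M*G(77, -25) = 2*(45 - 25) = 2*20 = 40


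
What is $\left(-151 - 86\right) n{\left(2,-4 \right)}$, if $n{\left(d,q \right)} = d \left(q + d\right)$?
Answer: $948$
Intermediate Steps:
$n{\left(d,q \right)} = d \left(d + q\right)$
$\left(-151 - 86\right) n{\left(2,-4 \right)} = \left(-151 - 86\right) 2 \left(2 - 4\right) = - 237 \cdot 2 \left(-2\right) = \left(-237\right) \left(-4\right) = 948$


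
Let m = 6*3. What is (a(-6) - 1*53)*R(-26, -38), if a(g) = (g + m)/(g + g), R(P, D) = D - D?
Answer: 0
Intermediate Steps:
m = 18
R(P, D) = 0
a(g) = (18 + g)/(2*g) (a(g) = (g + 18)/(g + g) = (18 + g)/((2*g)) = (18 + g)*(1/(2*g)) = (18 + g)/(2*g))
(a(-6) - 1*53)*R(-26, -38) = ((1/2)*(18 - 6)/(-6) - 1*53)*0 = ((1/2)*(-1/6)*12 - 53)*0 = (-1 - 53)*0 = -54*0 = 0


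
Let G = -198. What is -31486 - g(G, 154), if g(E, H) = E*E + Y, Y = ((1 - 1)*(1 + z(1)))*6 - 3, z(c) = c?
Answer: -70687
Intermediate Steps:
Y = -3 (Y = ((1 - 1)*(1 + 1))*6 - 3 = (0*2)*6 - 3 = 0*6 - 3 = 0 - 3 = -3)
g(E, H) = -3 + E**2 (g(E, H) = E*E - 3 = E**2 - 3 = -3 + E**2)
-31486 - g(G, 154) = -31486 - (-3 + (-198)**2) = -31486 - (-3 + 39204) = -31486 - 1*39201 = -31486 - 39201 = -70687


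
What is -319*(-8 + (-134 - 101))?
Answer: 77517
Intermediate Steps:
-319*(-8 + (-134 - 101)) = -319*(-8 - 235) = -319*(-243) = 77517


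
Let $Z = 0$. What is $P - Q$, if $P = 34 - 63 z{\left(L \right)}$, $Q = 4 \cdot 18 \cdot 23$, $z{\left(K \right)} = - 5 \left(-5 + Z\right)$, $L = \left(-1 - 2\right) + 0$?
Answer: $-3197$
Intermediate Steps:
$L = -3$ ($L = -3 + 0 = -3$)
$z{\left(K \right)} = 25$ ($z{\left(K \right)} = - 5 \left(-5 + 0\right) = \left(-5\right) \left(-5\right) = 25$)
$Q = 1656$ ($Q = 72 \cdot 23 = 1656$)
$P = -1541$ ($P = 34 - 1575 = -1541$)
$P - Q = -1541 - 1656 = -3197$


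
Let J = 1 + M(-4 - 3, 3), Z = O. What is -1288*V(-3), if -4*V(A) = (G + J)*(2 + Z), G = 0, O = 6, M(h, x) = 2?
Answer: 7728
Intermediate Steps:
Z = 6
J = 3 (J = 1 + 2 = 3)
V(A) = -6 (V(A) = -(0 + 3)*(2 + 6)/4 = -3*8/4 = -¼*24 = -6)
-1288*V(-3) = -1288*(-6) = 7728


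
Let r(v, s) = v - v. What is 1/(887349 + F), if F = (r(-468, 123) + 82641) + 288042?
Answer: 1/1258032 ≈ 7.9489e-7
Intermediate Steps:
r(v, s) = 0
F = 370683 (F = (0 + 82641) + 288042 = 82641 + 288042 = 370683)
1/(887349 + F) = 1/(887349 + 370683) = 1/1258032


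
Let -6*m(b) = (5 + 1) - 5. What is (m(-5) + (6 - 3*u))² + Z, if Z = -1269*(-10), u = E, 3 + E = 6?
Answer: 457201/36 ≈ 12700.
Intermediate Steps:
m(b) = -⅙ (m(b) = -((5 + 1) - 5)/6 = -(6 - 5)/6 = -⅙*1 = -⅙)
E = 3 (E = -3 + 6 = 3)
u = 3
Z = 12690
(m(-5) + (6 - 3*u))² + Z = (-⅙ + (6 - 3*3))² + 12690 = (-⅙ + (6 - 9))² + 12690 = (-⅙ - 3)² + 12690 = (-19/6)² + 12690 = 361/36 + 12690 = 457201/36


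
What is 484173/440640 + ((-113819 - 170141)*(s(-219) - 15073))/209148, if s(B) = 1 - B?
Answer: 17208981778313/853323840 ≈ 20167.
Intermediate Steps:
484173/440640 + ((-113819 - 170141)*(s(-219) - 15073))/209148 = 484173/440640 + ((-113819 - 170141)*((1 - 1*(-219)) - 15073))/209148 = 484173*(1/440640) - 283960*((1 + 219) - 15073)*(1/209148) = 53797/48960 - 283960*(220 - 15073)*(1/209148) = 53797/48960 - 283960*(-14853)*(1/209148) = 53797/48960 + 4217657880*(1/209148) = 53797/48960 + 351471490/17429 = 17208981778313/853323840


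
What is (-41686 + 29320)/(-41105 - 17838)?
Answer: 12366/58943 ≈ 0.20980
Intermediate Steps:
(-41686 + 29320)/(-41105 - 17838) = -12366/(-58943) = -12366*(-1/58943) = 12366/58943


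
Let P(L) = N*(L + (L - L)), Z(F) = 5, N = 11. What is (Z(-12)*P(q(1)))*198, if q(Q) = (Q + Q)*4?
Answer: 87120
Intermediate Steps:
q(Q) = 8*Q (q(Q) = (2*Q)*4 = 8*Q)
P(L) = 11*L (P(L) = 11*(L + (L - L)) = 11*(L + 0) = 11*L)
(Z(-12)*P(q(1)))*198 = (5*(11*(8*1)))*198 = (5*(11*8))*198 = (5*88)*198 = 440*198 = 87120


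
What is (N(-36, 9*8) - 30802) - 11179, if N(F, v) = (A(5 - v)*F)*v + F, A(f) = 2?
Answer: -47201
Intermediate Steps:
N(F, v) = F + 2*F*v (N(F, v) = (2*F)*v + F = 2*F*v + F = F + 2*F*v)
(N(-36, 9*8) - 30802) - 11179 = (-36*(1 + 2*(9*8)) - 30802) - 11179 = (-36*(1 + 2*72) - 30802) - 11179 = (-36*(1 + 144) - 30802) - 11179 = (-36*145 - 30802) - 11179 = (-5220 - 30802) - 11179 = -36022 - 11179 = -47201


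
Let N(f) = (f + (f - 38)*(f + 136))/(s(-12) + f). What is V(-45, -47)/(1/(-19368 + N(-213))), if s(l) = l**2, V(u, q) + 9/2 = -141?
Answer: 65742041/23 ≈ 2.8583e+6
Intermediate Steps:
V(u, q) = -291/2 (V(u, q) = -9/2 - 141 = -291/2)
N(f) = (f + (-38 + f)*(136 + f))/(144 + f) (N(f) = (f + (f - 38)*(f + 136))/((-12)**2 + f) = (f + (-38 + f)*(136 + f))/(144 + f))
V(-45, -47)/(1/(-19368 + N(-213))) = -(-2818044 + 291*(-5168 + (-213)**2 + 99*(-213))/(2*(144 - 213))) = -291/(2*(1/(-19368 + (-5168 + 45369 - 21087)/(-69)))) = -291/(2*(1/(-19368 - 1/69*19114))) = -291/(2*(1/(-19368 - 19114/69))) = -291/(2*(1/(-1355506/69))) = -291/(2*(-69/1355506)) = -291/2*(-1355506/69) = 65742041/23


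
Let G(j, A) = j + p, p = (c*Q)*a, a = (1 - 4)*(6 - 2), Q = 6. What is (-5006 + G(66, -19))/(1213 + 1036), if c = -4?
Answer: -4652/2249 ≈ -2.0685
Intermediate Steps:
a = -12 (a = -3*4 = -12)
p = 288 (p = -4*6*(-12) = -24*(-12) = 288)
G(j, A) = 288 + j (G(j, A) = j + 288 = 288 + j)
(-5006 + G(66, -19))/(1213 + 1036) = (-5006 + (288 + 66))/(1213 + 1036) = (-5006 + 354)/2249 = -4652*1/2249 = -4652/2249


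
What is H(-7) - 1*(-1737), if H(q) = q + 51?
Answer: 1781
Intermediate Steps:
H(q) = 51 + q
H(-7) - 1*(-1737) = (51 - 7) - 1*(-1737) = 44 + 1737 = 1781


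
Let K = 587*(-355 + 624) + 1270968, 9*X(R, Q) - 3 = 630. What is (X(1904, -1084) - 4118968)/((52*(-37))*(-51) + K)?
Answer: -12356693/4580985 ≈ -2.6974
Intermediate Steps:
X(R, Q) = 211/3 (X(R, Q) = 1/3 + (1/9)*630 = 1/3 + 70 = 211/3)
K = 1428871 (K = 587*269 + 1270968 = 157903 + 1270968 = 1428871)
(X(1904, -1084) - 4118968)/((52*(-37))*(-51) + K) = (211/3 - 4118968)/((52*(-37))*(-51) + 1428871) = -12356693/(3*(-1924*(-51) + 1428871)) = -12356693/(3*(98124 + 1428871)) = -12356693/3/1526995 = -12356693/3*1/1526995 = -12356693/4580985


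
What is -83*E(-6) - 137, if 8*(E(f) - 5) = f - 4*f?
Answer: -2955/4 ≈ -738.75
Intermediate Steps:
E(f) = 5 - 3*f/8 (E(f) = 5 + (f - 4*f)/8 = 5 + (-3*f)/8 = 5 - 3*f/8)
-83*E(-6) - 137 = -83*(5 - 3/8*(-6)) - 137 = -83*(5 + 9/4) - 137 = -83*29/4 - 137 = -2407/4 - 137 = -2955/4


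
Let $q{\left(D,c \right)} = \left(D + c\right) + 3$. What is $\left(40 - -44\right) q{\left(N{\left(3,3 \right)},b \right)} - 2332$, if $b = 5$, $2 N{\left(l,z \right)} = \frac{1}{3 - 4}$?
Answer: $-1702$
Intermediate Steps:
$N{\left(l,z \right)} = - \frac{1}{2}$ ($N{\left(l,z \right)} = \frac{1}{2 \left(3 - 4\right)} = \frac{1}{2 \left(-1\right)} = \frac{1}{2} \left(-1\right) = - \frac{1}{2}$)
$q{\left(D,c \right)} = 3 + D + c$
$\left(40 - -44\right) q{\left(N{\left(3,3 \right)},b \right)} - 2332 = \left(40 - -44\right) \left(3 - \frac{1}{2} + 5\right) - 2332 = \left(40 + 44\right) \frac{15}{2} - 2332 = 84 \cdot \frac{15}{2} - 2332 = 630 - 2332 = -1702$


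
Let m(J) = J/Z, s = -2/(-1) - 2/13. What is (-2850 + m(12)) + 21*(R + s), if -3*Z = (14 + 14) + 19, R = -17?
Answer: -1936257/611 ≈ -3169.0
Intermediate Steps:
s = 24/13 (s = -2*(-1) - 2*1/13 = 2 - 2/13 = 24/13 ≈ 1.8462)
Z = -47/3 (Z = -((14 + 14) + 19)/3 = -(28 + 19)/3 = -⅓*47 = -47/3 ≈ -15.667)
m(J) = -3*J/47 (m(J) = J/(-47/3) = J*(-3/47) = -3*J/47)
(-2850 + m(12)) + 21*(R + s) = (-2850 - 3/47*12) + 21*(-17 + 24/13) = (-2850 - 36/47) + 21*(-197/13) = -133986/47 - 4137/13 = -1936257/611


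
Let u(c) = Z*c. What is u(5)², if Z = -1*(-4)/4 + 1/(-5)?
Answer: 16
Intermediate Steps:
Z = ⅘ (Z = 4*(¼) + 1*(-⅕) = 1 - ⅕ = ⅘ ≈ 0.80000)
u(c) = 4*c/5
u(5)² = ((⅘)*5)² = 4² = 16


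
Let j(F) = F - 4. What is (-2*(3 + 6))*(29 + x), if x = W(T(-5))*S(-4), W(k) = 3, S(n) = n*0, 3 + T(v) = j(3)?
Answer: -522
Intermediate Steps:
j(F) = -4 + F
T(v) = -4 (T(v) = -3 + (-4 + 3) = -3 - 1 = -4)
S(n) = 0
x = 0 (x = 3*0 = 0)
(-2*(3 + 6))*(29 + x) = (-2*(3 + 6))*(29 + 0) = -2*9*29 = -18*29 = -522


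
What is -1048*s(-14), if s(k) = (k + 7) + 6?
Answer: 1048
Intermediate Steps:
s(k) = 13 + k (s(k) = (7 + k) + 6 = 13 + k)
-1048*s(-14) = -1048*(13 - 14) = -1048*(-1) = 1048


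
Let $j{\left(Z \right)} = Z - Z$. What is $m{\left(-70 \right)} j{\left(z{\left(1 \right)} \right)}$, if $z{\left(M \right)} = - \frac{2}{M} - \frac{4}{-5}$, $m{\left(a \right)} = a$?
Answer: $0$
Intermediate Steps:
$z{\left(M \right)} = \frac{4}{5} - \frac{2}{M}$ ($z{\left(M \right)} = - \frac{2}{M} - - \frac{4}{5} = - \frac{2}{M} + \frac{4}{5} = \frac{4}{5} - \frac{2}{M}$)
$j{\left(Z \right)} = 0$
$m{\left(-70 \right)} j{\left(z{\left(1 \right)} \right)} = \left(-70\right) 0 = 0$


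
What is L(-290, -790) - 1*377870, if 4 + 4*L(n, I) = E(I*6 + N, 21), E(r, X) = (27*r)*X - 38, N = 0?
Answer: -2099551/2 ≈ -1.0498e+6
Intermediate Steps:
E(r, X) = -38 + 27*X*r (E(r, X) = 27*X*r - 38 = -38 + 27*X*r)
L(n, I) = -21/2 + 1701*I/2 (L(n, I) = -1 + (-38 + 27*21*(I*6 + 0))/4 = -1 + (-38 + 27*21*(6*I + 0))/4 = -1 + (-38 + 27*21*(6*I))/4 = -1 + (-38 + 3402*I)/4 = -1 + (-19/2 + 1701*I/2) = -21/2 + 1701*I/2)
L(-290, -790) - 1*377870 = (-21/2 + (1701/2)*(-790)) - 1*377870 = (-21/2 - 671895) - 377870 = -1343811/2 - 377870 = -2099551/2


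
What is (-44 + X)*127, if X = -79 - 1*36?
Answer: -20193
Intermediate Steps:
X = -115 (X = -79 - 36 = -115)
(-44 + X)*127 = (-44 - 115)*127 = -159*127 = -20193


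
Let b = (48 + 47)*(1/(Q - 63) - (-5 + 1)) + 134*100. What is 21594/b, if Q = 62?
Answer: 21594/13685 ≈ 1.5779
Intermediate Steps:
b = 13685 (b = (48 + 47)*(1/(62 - 63) - (-5 + 1)) + 134*100 = 95*(1/(-1) - 1*(-4)) + 13400 = 95*(-1 + 4) + 13400 = 95*3 + 13400 = 285 + 13400 = 13685)
21594/b = 21594/13685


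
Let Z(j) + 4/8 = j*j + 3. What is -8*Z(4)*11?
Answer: -1628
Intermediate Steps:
Z(j) = 5/2 + j² (Z(j) = -½ + (j*j + 3) = -½ + (j² + 3) = -½ + (3 + j²) = 5/2 + j²)
-8*Z(4)*11 = -8*(5/2 + 4²)*11 = -8*(5/2 + 16)*11 = -8*37/2*11 = -148*11 = -1628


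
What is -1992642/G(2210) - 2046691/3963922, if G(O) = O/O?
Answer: -7898679508615/3963922 ≈ -1.9926e+6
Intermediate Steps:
G(O) = 1
-1992642/G(2210) - 2046691/3963922 = -1992642/1 - 2046691/3963922 = -1992642*1 - 2046691*1/3963922 = -1992642 - 2046691/3963922 = -7898679508615/3963922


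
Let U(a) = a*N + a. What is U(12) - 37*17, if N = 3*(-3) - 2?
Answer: -749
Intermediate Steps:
N = -11 (N = -9 - 2 = -11)
U(a) = -10*a (U(a) = a*(-11) + a = -11*a + a = -10*a)
U(12) - 37*17 = -10*12 - 37*17 = -120 - 629 = -749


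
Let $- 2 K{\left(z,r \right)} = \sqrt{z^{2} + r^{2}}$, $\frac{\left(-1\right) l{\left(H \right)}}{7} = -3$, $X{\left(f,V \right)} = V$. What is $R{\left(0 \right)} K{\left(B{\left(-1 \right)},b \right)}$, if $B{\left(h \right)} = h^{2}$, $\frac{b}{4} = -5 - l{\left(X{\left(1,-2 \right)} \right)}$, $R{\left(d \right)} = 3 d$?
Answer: $0$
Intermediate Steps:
$l{\left(H \right)} = 21$ ($l{\left(H \right)} = \left(-7\right) \left(-3\right) = 21$)
$b = -104$ ($b = 4 \left(-5 - 21\right) = 4 \left(-26\right) = -104$)
$K{\left(z,r \right)} = - \frac{\sqrt{r^{2} + z^{2}}}{2}$ ($K{\left(z,r \right)} = - \frac{\sqrt{z^{2} + r^{2}}}{2} = - \frac{\sqrt{r^{2} + z^{2}}}{2}$)
$R{\left(0 \right)} K{\left(B{\left(-1 \right)},b \right)} = 3 \cdot 0 \left(- \frac{\sqrt{\left(-104\right)^{2} + \left(\left(-1\right)^{2}\right)^{2}}}{2}\right) = 0 \left(- \frac{\sqrt{10816 + 1^{2}}}{2}\right) = 0 \left(- \frac{\sqrt{10816 + 1}}{2}\right) = 0 \left(- \frac{\sqrt{10817}}{2}\right) = 0$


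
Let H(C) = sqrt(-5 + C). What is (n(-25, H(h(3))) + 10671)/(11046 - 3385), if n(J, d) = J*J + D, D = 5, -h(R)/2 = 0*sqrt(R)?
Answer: 11301/7661 ≈ 1.4751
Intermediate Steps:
h(R) = 0 (h(R) = -0*sqrt(R) = -2*0 = 0)
n(J, d) = 5 + J**2 (n(J, d) = J*J + 5 = J**2 + 5 = 5 + J**2)
(n(-25, H(h(3))) + 10671)/(11046 - 3385) = ((5 + (-25)**2) + 10671)/(11046 - 3385) = ((5 + 625) + 10671)/7661 = (630 + 10671)*(1/7661) = 11301*(1/7661) = 11301/7661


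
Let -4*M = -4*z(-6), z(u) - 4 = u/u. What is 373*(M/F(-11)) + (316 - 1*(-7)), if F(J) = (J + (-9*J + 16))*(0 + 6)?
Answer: 203417/624 ≈ 325.99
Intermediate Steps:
z(u) = 5 (z(u) = 4 + u/u = 4 + 1 = 5)
M = 5 (M = -(-1)*5 = -1/4*(-20) = 5)
F(J) = 96 - 48*J (F(J) = (J + (16 - 9*J))*6 = (16 - 8*J)*6 = 96 - 48*J)
373*(M/F(-11)) + (316 - 1*(-7)) = 373*(5/(96 - 48*(-11))) + (316 - 1*(-7)) = 373*(5/(96 + 528)) + (316 + 7) = 373*(5/624) + 323 = 1865/624 + 323 = 203417/624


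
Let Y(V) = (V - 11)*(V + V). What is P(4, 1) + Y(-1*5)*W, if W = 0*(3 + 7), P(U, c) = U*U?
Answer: 16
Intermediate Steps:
Y(V) = 2*V*(-11 + V) (Y(V) = (-11 + V)*(2*V) = 2*V*(-11 + V))
P(U, c) = U²
W = 0 (W = 0*10 = 0)
P(4, 1) + Y(-1*5)*W = 4² + (2*(-1*5)*(-11 - 1*5))*0 = 16 + (2*(-5)*(-11 - 5))*0 = 16 + (2*(-5)*(-16))*0 = 16 + 160*0 = 16 + 0 = 16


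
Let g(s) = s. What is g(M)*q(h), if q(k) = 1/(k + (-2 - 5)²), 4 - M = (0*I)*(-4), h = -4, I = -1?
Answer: 4/45 ≈ 0.088889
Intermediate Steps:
M = 4 (M = 4 - 0*(-1)*(-4) = 4 - 0*(-4) = 4 - 1*0 = 4 + 0 = 4)
q(k) = 1/(49 + k) (q(k) = 1/(k + (-7)²) = 1/(k + 49) = 1/(49 + k))
g(M)*q(h) = 4/(49 - 4) = 4/45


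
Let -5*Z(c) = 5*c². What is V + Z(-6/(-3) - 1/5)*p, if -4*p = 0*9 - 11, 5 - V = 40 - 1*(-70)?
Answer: -11391/100 ≈ -113.91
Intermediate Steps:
V = -105 (V = 5 - (40 - 1*(-70)) = 5 - (40 + 70) = 5 - 1*110 = 5 - 110 = -105)
p = 11/4 (p = -(0*9 - 11)/4 = -(0 - 11)/4 = -¼*(-11) = 11/4 ≈ 2.7500)
Z(c) = -c²
V + Z(-6/(-3) - 1/5)*p = -105 - (-6/(-3) - 1/5)²*(11/4) = -105 - (-6*(-⅓) - 1*⅕)²*(11/4) = -105 - (2 - ⅕)²*(11/4) = -105 - (9/5)²*(11/4) = -105 - 1*81/25*(11/4) = -105 - 81/25*11/4 = -105 - 891/100 = -11391/100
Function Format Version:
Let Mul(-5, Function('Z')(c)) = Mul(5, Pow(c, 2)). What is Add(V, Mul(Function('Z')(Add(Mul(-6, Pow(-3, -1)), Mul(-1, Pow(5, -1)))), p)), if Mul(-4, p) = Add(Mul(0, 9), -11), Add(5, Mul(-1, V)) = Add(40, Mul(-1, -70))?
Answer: Rational(-11391, 100) ≈ -113.91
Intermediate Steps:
V = -105 (V = Add(5, Mul(-1, Add(40, Mul(-1, -70)))) = Add(5, Mul(-1, Add(40, 70))) = Add(5, Mul(-1, 110)) = Add(5, -110) = -105)
p = Rational(11, 4) (p = Mul(Rational(-1, 4), Add(Mul(0, 9), -11)) = Mul(Rational(-1, 4), Add(0, -11)) = Mul(Rational(-1, 4), -11) = Rational(11, 4) ≈ 2.7500)
Function('Z')(c) = Mul(-1, Pow(c, 2)) (Function('Z')(c) = Mul(Rational(-1, 5), Mul(5, Pow(c, 2))) = Mul(-1, Pow(c, 2)))
Add(V, Mul(Function('Z')(Add(Mul(-6, Pow(-3, -1)), Mul(-1, Pow(5, -1)))), p)) = Add(-105, Mul(Mul(-1, Pow(Add(Mul(-6, Pow(-3, -1)), Mul(-1, Pow(5, -1))), 2)), Rational(11, 4))) = Add(-105, Mul(Mul(-1, Pow(Add(Mul(-6, Rational(-1, 3)), Mul(-1, Rational(1, 5))), 2)), Rational(11, 4))) = Add(-105, Mul(Mul(-1, Pow(Add(2, Rational(-1, 5)), 2)), Rational(11, 4))) = Add(-105, Mul(Mul(-1, Pow(Rational(9, 5), 2)), Rational(11, 4))) = Add(-105, Mul(Mul(-1, Rational(81, 25)), Rational(11, 4))) = Add(-105, Mul(Rational(-81, 25), Rational(11, 4))) = Add(-105, Rational(-891, 100)) = Rational(-11391, 100)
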